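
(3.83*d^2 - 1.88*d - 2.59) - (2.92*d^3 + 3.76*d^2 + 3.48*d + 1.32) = -2.92*d^3 + 0.0700000000000003*d^2 - 5.36*d - 3.91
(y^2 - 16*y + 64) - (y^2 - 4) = 68 - 16*y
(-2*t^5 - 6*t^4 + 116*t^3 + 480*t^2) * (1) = -2*t^5 - 6*t^4 + 116*t^3 + 480*t^2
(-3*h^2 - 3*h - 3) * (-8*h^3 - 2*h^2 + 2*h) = 24*h^5 + 30*h^4 + 24*h^3 - 6*h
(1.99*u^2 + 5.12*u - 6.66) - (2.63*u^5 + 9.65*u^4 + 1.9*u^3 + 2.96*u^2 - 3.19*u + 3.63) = -2.63*u^5 - 9.65*u^4 - 1.9*u^3 - 0.97*u^2 + 8.31*u - 10.29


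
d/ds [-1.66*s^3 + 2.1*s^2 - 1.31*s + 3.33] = -4.98*s^2 + 4.2*s - 1.31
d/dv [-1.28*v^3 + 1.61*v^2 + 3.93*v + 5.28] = -3.84*v^2 + 3.22*v + 3.93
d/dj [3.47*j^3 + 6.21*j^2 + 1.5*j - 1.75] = 10.41*j^2 + 12.42*j + 1.5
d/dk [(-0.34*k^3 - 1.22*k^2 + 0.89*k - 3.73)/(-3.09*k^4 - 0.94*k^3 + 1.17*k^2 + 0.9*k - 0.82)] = (-1.0506*k^6 - 7.5396*k^5 + 6.7057*k^4 - 45.0416*k^3 - 11.8215*k^2 + 10.729*k + 2.6272)/(9.5481*k^8 + 5.8092*k^7 - 6.347*k^6 - 7.7616*k^5 + 4.7445*k^4 + 3.6476*k^3 - 1.1088*k^2 - 1.476*k + 0.6724)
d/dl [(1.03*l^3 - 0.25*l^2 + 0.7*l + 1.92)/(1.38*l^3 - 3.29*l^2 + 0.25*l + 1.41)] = (-3.0437*l^4 - 1.417*l^3 - 1.3514*l^2 + 11.9286*l + 0.507)/(1.9044*l^6 - 9.0804*l^5 + 11.5141*l^4 + 2.2466*l^3 - 9.2153*l^2 + 0.705*l + 1.9881)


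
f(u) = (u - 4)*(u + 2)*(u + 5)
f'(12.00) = 486.00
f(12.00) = 1904.00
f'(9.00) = 279.00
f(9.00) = 770.00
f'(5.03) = 88.08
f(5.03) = 72.63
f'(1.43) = -3.29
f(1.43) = -56.68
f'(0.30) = -15.93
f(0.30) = -45.10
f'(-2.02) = -17.88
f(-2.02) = 0.36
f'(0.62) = -13.13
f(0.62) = -49.77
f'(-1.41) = -20.50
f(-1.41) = -11.46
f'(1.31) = -4.99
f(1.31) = -56.18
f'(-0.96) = -21.00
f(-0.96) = -20.84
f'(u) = (u - 4)*(u + 2) + (u - 4)*(u + 5) + (u + 2)*(u + 5)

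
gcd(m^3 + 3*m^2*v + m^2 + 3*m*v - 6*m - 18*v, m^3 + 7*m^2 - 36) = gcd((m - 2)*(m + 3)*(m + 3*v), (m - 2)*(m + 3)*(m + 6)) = m^2 + m - 6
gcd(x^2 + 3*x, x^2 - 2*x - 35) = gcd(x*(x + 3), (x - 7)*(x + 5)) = 1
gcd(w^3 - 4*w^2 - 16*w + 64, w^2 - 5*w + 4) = w - 4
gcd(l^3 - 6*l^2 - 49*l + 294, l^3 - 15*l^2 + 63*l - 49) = l - 7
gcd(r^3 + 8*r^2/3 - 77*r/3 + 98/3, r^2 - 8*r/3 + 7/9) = r - 7/3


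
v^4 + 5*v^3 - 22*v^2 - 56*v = v*(v - 4)*(v + 2)*(v + 7)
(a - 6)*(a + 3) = a^2 - 3*a - 18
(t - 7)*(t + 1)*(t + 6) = t^3 - 43*t - 42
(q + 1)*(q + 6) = q^2 + 7*q + 6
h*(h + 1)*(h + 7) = h^3 + 8*h^2 + 7*h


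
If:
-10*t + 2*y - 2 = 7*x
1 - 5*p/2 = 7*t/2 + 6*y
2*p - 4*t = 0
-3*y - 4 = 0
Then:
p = 36/17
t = 18/17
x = -778/357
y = -4/3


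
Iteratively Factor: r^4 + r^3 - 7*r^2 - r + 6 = (r - 1)*(r^3 + 2*r^2 - 5*r - 6) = (r - 2)*(r - 1)*(r^2 + 4*r + 3) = (r - 2)*(r - 1)*(r + 3)*(r + 1)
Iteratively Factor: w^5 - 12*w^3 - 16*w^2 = (w)*(w^4 - 12*w^2 - 16*w) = w*(w + 2)*(w^3 - 2*w^2 - 8*w) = w*(w + 2)^2*(w^2 - 4*w) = w*(w - 4)*(w + 2)^2*(w)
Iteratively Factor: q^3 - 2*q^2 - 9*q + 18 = (q - 2)*(q^2 - 9) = (q - 2)*(q + 3)*(q - 3)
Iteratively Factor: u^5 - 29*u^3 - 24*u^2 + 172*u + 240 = (u - 3)*(u^4 + 3*u^3 - 20*u^2 - 84*u - 80) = (u - 3)*(u + 2)*(u^3 + u^2 - 22*u - 40) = (u - 5)*(u - 3)*(u + 2)*(u^2 + 6*u + 8) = (u - 5)*(u - 3)*(u + 2)*(u + 4)*(u + 2)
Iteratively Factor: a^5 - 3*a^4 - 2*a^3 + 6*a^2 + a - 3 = (a + 1)*(a^4 - 4*a^3 + 2*a^2 + 4*a - 3) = (a + 1)^2*(a^3 - 5*a^2 + 7*a - 3) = (a - 1)*(a + 1)^2*(a^2 - 4*a + 3) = (a - 3)*(a - 1)*(a + 1)^2*(a - 1)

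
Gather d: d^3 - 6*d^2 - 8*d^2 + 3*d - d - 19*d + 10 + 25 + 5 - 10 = d^3 - 14*d^2 - 17*d + 30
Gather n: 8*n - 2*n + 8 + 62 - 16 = 6*n + 54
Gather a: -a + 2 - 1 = 1 - a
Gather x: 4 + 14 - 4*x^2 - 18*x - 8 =-4*x^2 - 18*x + 10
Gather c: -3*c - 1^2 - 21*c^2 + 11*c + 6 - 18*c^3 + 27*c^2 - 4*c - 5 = -18*c^3 + 6*c^2 + 4*c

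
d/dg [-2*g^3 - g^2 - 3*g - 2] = -6*g^2 - 2*g - 3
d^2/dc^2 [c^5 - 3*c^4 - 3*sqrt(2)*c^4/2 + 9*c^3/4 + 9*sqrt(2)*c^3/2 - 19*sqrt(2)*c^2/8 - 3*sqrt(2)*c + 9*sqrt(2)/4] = 20*c^3 - 36*c^2 - 18*sqrt(2)*c^2 + 27*c/2 + 27*sqrt(2)*c - 19*sqrt(2)/4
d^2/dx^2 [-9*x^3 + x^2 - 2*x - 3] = 2 - 54*x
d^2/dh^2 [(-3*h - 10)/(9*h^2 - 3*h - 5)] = 18*(9*(h + 1)*(-9*h^2 + 3*h + 5) + (3*h + 10)*(6*h - 1)^2)/(-9*h^2 + 3*h + 5)^3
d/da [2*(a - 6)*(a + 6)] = 4*a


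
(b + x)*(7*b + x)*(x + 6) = 7*b^2*x + 42*b^2 + 8*b*x^2 + 48*b*x + x^3 + 6*x^2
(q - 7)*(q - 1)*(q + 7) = q^3 - q^2 - 49*q + 49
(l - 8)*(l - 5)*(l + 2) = l^3 - 11*l^2 + 14*l + 80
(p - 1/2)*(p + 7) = p^2 + 13*p/2 - 7/2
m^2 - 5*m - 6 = (m - 6)*(m + 1)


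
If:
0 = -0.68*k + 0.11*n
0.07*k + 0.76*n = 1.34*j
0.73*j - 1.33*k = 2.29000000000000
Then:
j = 6.43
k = 1.81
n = 11.17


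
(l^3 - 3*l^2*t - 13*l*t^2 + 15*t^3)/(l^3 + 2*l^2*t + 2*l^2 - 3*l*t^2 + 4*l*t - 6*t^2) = (l - 5*t)/(l + 2)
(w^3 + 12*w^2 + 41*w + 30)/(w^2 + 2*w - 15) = (w^2 + 7*w + 6)/(w - 3)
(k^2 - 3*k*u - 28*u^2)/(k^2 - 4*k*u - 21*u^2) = (k + 4*u)/(k + 3*u)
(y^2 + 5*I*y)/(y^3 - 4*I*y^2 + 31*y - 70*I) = y/(y^2 - 9*I*y - 14)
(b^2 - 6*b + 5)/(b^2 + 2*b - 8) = (b^2 - 6*b + 5)/(b^2 + 2*b - 8)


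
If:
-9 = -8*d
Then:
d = 9/8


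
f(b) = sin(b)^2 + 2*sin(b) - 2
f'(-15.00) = -0.53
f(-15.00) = -2.88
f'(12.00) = 0.78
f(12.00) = -2.79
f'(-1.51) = 0.00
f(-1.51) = -3.00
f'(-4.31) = -1.50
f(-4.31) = 0.69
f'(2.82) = -2.50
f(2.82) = -1.27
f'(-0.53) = 0.85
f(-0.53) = -2.76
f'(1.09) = 1.75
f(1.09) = 0.56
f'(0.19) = 2.33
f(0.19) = -1.59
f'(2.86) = -2.46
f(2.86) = -1.37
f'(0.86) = 2.29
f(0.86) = 0.09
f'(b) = 2*sin(b)*cos(b) + 2*cos(b)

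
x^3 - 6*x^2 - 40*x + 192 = (x - 8)*(x - 4)*(x + 6)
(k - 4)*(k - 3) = k^2 - 7*k + 12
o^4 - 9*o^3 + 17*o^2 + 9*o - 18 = (o - 6)*(o - 3)*(o - 1)*(o + 1)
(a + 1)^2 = a^2 + 2*a + 1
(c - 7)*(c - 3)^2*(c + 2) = c^4 - 11*c^3 + 25*c^2 + 39*c - 126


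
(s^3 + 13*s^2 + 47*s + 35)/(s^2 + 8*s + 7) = s + 5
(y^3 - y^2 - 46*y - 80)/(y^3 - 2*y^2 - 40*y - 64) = (y + 5)/(y + 4)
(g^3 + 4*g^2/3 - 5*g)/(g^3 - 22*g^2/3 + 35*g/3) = (3*g^2 + 4*g - 15)/(3*g^2 - 22*g + 35)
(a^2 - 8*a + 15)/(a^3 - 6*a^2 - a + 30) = 1/(a + 2)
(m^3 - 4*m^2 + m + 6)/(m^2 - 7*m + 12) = (m^2 - m - 2)/(m - 4)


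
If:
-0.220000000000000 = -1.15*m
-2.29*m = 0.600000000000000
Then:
No Solution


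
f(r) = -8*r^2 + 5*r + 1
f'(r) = 5 - 16*r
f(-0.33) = -1.52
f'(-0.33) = 10.28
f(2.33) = -30.78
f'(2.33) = -32.28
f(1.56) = -10.67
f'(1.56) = -19.96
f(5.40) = -205.28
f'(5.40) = -81.40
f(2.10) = -23.78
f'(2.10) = -28.60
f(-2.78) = -74.73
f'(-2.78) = 49.48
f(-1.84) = -35.28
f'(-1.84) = 34.44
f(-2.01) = -41.37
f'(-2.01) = 37.16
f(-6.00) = -317.00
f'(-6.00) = 101.00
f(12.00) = -1091.00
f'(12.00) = -187.00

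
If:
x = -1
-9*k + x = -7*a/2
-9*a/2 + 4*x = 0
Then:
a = -8/9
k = -37/81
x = -1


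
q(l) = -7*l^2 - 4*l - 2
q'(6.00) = -88.00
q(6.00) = -278.00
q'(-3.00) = 38.00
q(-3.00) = -53.00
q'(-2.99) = 37.86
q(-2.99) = -52.62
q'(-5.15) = 68.10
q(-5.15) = -167.06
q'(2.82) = -43.48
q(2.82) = -68.95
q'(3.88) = -58.32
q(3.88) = -122.90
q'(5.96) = -87.44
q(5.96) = -274.49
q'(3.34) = -50.76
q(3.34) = -93.45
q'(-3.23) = 41.22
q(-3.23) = -62.11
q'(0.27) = -7.78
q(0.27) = -3.59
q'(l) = -14*l - 4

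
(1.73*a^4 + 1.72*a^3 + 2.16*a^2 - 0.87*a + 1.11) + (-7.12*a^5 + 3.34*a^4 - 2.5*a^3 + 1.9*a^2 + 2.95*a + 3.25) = -7.12*a^5 + 5.07*a^4 - 0.78*a^3 + 4.06*a^2 + 2.08*a + 4.36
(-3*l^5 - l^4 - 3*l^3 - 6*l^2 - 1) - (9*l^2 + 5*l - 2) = -3*l^5 - l^4 - 3*l^3 - 15*l^2 - 5*l + 1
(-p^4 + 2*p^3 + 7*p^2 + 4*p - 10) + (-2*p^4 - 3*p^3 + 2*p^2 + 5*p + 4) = -3*p^4 - p^3 + 9*p^2 + 9*p - 6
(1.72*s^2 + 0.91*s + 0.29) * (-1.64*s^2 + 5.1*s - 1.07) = -2.8208*s^4 + 7.2796*s^3 + 2.325*s^2 + 0.5053*s - 0.3103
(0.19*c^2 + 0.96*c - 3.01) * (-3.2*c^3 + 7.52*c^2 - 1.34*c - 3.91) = -0.608*c^5 - 1.6432*c^4 + 16.5966*c^3 - 24.6645*c^2 + 0.2798*c + 11.7691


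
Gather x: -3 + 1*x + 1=x - 2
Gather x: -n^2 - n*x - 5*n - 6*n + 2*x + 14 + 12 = -n^2 - 11*n + x*(2 - n) + 26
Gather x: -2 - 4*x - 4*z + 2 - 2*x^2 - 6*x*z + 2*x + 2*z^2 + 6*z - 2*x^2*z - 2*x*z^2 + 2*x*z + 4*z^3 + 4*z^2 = x^2*(-2*z - 2) + x*(-2*z^2 - 4*z - 2) + 4*z^3 + 6*z^2 + 2*z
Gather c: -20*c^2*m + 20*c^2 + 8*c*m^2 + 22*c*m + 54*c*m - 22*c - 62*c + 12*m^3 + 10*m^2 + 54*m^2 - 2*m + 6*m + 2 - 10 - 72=c^2*(20 - 20*m) + c*(8*m^2 + 76*m - 84) + 12*m^3 + 64*m^2 + 4*m - 80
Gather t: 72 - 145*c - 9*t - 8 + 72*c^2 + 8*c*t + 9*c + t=72*c^2 - 136*c + t*(8*c - 8) + 64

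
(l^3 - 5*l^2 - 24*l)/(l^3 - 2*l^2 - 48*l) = (l + 3)/(l + 6)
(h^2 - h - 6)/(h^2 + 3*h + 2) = (h - 3)/(h + 1)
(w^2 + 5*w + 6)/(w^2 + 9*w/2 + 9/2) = 2*(w + 2)/(2*w + 3)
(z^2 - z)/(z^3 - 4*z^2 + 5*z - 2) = z/(z^2 - 3*z + 2)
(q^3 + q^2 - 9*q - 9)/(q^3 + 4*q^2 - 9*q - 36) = (q + 1)/(q + 4)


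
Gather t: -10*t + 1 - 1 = -10*t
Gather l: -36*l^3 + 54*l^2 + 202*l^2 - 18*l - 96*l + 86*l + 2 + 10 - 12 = -36*l^3 + 256*l^2 - 28*l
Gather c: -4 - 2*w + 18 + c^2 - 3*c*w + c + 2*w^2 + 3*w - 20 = c^2 + c*(1 - 3*w) + 2*w^2 + w - 6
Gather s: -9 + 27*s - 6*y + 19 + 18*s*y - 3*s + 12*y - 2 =s*(18*y + 24) + 6*y + 8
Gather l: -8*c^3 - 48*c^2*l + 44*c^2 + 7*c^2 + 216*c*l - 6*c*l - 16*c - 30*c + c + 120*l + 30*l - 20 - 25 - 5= -8*c^3 + 51*c^2 - 45*c + l*(-48*c^2 + 210*c + 150) - 50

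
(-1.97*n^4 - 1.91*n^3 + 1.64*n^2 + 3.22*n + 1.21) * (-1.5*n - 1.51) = 2.955*n^5 + 5.8397*n^4 + 0.4241*n^3 - 7.3064*n^2 - 6.6772*n - 1.8271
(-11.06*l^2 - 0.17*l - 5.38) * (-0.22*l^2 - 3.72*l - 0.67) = 2.4332*l^4 + 41.1806*l^3 + 9.2262*l^2 + 20.1275*l + 3.6046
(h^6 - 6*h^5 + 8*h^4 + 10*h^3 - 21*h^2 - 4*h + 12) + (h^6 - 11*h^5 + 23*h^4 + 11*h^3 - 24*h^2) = 2*h^6 - 17*h^5 + 31*h^4 + 21*h^3 - 45*h^2 - 4*h + 12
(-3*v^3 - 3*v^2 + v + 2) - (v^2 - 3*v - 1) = -3*v^3 - 4*v^2 + 4*v + 3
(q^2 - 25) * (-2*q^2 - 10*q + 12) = -2*q^4 - 10*q^3 + 62*q^2 + 250*q - 300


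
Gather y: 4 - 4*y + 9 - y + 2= 15 - 5*y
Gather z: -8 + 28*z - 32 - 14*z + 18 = 14*z - 22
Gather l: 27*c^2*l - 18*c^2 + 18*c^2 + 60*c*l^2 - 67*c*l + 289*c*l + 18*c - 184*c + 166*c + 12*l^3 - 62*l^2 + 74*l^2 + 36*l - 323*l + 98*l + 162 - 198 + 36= 12*l^3 + l^2*(60*c + 12) + l*(27*c^2 + 222*c - 189)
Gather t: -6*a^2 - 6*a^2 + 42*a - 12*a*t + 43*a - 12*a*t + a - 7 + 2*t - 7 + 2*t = -12*a^2 + 86*a + t*(4 - 24*a) - 14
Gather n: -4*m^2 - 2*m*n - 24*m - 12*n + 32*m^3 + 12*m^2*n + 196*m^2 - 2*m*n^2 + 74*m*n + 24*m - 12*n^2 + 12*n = 32*m^3 + 192*m^2 + n^2*(-2*m - 12) + n*(12*m^2 + 72*m)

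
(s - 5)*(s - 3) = s^2 - 8*s + 15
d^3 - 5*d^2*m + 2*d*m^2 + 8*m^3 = (d - 4*m)*(d - 2*m)*(d + m)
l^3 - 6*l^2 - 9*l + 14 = (l - 7)*(l - 1)*(l + 2)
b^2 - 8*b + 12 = (b - 6)*(b - 2)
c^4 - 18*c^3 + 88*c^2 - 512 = (c - 8)^2*(c - 4)*(c + 2)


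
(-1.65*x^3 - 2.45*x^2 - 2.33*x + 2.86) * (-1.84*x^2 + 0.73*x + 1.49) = 3.036*x^5 + 3.3035*x^4 + 0.0402000000000005*x^3 - 10.6138*x^2 - 1.3839*x + 4.2614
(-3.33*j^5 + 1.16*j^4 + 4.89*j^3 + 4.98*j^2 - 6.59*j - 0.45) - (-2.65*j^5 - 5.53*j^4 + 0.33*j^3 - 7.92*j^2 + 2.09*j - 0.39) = -0.68*j^5 + 6.69*j^4 + 4.56*j^3 + 12.9*j^2 - 8.68*j - 0.06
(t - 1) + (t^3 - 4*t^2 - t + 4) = t^3 - 4*t^2 + 3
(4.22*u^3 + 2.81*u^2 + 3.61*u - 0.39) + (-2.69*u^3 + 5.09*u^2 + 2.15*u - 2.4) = 1.53*u^3 + 7.9*u^2 + 5.76*u - 2.79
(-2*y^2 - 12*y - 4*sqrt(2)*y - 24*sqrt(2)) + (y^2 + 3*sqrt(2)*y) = -y^2 - 12*y - sqrt(2)*y - 24*sqrt(2)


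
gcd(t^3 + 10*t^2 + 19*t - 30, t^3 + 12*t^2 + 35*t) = t + 5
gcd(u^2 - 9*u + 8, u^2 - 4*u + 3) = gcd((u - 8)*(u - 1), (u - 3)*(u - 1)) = u - 1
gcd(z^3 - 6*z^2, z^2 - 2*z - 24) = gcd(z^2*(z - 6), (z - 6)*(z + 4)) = z - 6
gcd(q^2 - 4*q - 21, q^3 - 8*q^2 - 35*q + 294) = q - 7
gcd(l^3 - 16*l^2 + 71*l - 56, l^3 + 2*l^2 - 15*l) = 1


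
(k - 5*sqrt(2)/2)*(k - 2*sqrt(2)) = k^2 - 9*sqrt(2)*k/2 + 10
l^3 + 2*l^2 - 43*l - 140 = (l - 7)*(l + 4)*(l + 5)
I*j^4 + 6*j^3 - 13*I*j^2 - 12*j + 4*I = (j - 2*I)^2*(j - I)*(I*j + 1)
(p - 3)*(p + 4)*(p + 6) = p^3 + 7*p^2 - 6*p - 72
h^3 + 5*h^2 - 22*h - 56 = (h - 4)*(h + 2)*(h + 7)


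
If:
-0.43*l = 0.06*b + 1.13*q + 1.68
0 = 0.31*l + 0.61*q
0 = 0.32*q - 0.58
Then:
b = -36.58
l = -3.57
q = 1.81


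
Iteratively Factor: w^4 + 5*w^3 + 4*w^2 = (w + 1)*(w^3 + 4*w^2) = w*(w + 1)*(w^2 + 4*w) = w*(w + 1)*(w + 4)*(w)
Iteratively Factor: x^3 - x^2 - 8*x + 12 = (x + 3)*(x^2 - 4*x + 4) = (x - 2)*(x + 3)*(x - 2)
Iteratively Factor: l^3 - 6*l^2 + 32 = (l - 4)*(l^2 - 2*l - 8) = (l - 4)*(l + 2)*(l - 4)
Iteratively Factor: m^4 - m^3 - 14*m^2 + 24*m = (m - 3)*(m^3 + 2*m^2 - 8*m) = m*(m - 3)*(m^2 + 2*m - 8) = m*(m - 3)*(m + 4)*(m - 2)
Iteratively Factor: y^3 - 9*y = (y)*(y^2 - 9) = y*(y - 3)*(y + 3)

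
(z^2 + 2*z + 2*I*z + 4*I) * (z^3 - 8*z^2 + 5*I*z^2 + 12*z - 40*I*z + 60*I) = z^5 - 6*z^4 + 7*I*z^4 - 14*z^3 - 42*I*z^3 + 84*z^2 - 28*I*z^2 + 40*z + 168*I*z - 240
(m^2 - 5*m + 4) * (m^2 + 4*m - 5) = m^4 - m^3 - 21*m^2 + 41*m - 20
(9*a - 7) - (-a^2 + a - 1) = a^2 + 8*a - 6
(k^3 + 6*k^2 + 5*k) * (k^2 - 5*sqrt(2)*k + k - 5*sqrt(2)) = k^5 - 5*sqrt(2)*k^4 + 7*k^4 - 35*sqrt(2)*k^3 + 11*k^3 - 55*sqrt(2)*k^2 + 5*k^2 - 25*sqrt(2)*k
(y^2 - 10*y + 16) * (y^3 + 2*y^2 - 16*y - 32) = y^5 - 8*y^4 - 20*y^3 + 160*y^2 + 64*y - 512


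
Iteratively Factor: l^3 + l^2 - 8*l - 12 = (l - 3)*(l^2 + 4*l + 4) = (l - 3)*(l + 2)*(l + 2)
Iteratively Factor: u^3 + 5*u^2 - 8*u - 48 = (u - 3)*(u^2 + 8*u + 16) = (u - 3)*(u + 4)*(u + 4)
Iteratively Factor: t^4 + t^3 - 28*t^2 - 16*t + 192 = (t + 4)*(t^3 - 3*t^2 - 16*t + 48) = (t - 3)*(t + 4)*(t^2 - 16) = (t - 4)*(t - 3)*(t + 4)*(t + 4)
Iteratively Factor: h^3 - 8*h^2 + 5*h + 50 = (h - 5)*(h^2 - 3*h - 10) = (h - 5)*(h + 2)*(h - 5)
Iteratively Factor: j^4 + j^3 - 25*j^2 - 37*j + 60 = (j + 4)*(j^3 - 3*j^2 - 13*j + 15) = (j + 3)*(j + 4)*(j^2 - 6*j + 5) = (j - 1)*(j + 3)*(j + 4)*(j - 5)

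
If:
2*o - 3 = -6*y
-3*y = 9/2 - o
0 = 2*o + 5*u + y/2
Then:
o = 3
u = -23/20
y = -1/2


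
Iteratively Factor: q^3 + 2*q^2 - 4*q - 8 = (q + 2)*(q^2 - 4) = (q - 2)*(q + 2)*(q + 2)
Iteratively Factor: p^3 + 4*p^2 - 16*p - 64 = (p - 4)*(p^2 + 8*p + 16) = (p - 4)*(p + 4)*(p + 4)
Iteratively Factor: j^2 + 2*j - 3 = (j - 1)*(j + 3)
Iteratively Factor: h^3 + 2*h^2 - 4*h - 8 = (h + 2)*(h^2 - 4) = (h - 2)*(h + 2)*(h + 2)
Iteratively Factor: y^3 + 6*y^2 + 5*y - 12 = (y + 3)*(y^2 + 3*y - 4) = (y + 3)*(y + 4)*(y - 1)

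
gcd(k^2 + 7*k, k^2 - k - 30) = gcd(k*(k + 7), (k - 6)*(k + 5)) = 1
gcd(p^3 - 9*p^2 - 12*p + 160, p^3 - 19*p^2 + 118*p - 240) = p^2 - 13*p + 40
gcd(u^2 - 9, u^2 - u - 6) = u - 3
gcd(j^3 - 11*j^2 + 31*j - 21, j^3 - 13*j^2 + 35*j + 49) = j - 7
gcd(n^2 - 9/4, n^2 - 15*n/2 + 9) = n - 3/2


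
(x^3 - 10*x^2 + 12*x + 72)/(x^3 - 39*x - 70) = (x^2 - 12*x + 36)/(x^2 - 2*x - 35)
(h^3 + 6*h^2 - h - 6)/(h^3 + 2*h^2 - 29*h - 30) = (h - 1)/(h - 5)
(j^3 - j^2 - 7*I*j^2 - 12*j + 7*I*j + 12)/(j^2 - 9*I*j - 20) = (j^2 - j*(1 + 3*I) + 3*I)/(j - 5*I)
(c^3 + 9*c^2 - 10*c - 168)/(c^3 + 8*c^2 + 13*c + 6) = (c^2 + 3*c - 28)/(c^2 + 2*c + 1)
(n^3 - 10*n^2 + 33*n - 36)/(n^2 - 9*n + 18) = (n^2 - 7*n + 12)/(n - 6)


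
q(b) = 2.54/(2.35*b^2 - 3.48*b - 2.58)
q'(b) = 2.54*(3.48 - 4.7*b)/(2.35*b^2 - 3.48*b - 2.58)^2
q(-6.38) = 0.02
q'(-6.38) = 0.01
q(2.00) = -18.14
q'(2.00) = -767.18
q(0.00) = -0.98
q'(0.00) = 1.33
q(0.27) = -0.76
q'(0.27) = 0.50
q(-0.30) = -1.92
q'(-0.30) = 7.08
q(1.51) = -1.03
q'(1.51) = -1.50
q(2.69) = 0.50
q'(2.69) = -0.91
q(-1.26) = 0.46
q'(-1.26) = 0.78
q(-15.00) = 0.00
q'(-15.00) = 0.00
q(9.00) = 0.02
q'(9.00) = -0.00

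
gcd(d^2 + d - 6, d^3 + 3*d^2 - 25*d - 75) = d + 3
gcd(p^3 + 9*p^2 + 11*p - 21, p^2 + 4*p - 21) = p + 7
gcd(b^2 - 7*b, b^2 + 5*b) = b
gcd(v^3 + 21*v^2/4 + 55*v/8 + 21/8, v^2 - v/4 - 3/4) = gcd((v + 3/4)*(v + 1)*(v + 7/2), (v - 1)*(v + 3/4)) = v + 3/4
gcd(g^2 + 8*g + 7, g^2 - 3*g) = 1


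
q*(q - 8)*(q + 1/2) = q^3 - 15*q^2/2 - 4*q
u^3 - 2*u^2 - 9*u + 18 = (u - 3)*(u - 2)*(u + 3)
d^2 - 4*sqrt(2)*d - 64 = (d - 8*sqrt(2))*(d + 4*sqrt(2))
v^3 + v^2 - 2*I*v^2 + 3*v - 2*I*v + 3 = (v + 1)*(v - 3*I)*(v + I)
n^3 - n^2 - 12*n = n*(n - 4)*(n + 3)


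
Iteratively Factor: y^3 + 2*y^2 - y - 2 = (y + 1)*(y^2 + y - 2) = (y - 1)*(y + 1)*(y + 2)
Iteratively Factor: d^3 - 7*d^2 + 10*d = (d)*(d^2 - 7*d + 10) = d*(d - 2)*(d - 5)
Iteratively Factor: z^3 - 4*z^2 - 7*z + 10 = (z - 5)*(z^2 + z - 2) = (z - 5)*(z + 2)*(z - 1)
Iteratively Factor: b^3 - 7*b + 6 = (b - 1)*(b^2 + b - 6) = (b - 2)*(b - 1)*(b + 3)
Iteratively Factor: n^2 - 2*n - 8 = (n - 4)*(n + 2)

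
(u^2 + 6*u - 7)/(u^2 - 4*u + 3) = (u + 7)/(u - 3)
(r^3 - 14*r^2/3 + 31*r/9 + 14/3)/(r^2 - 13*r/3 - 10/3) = (r^2 - 16*r/3 + 7)/(r - 5)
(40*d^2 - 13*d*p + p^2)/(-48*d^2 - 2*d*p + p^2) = (-5*d + p)/(6*d + p)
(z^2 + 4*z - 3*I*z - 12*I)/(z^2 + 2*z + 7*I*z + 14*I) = (z^2 + z*(4 - 3*I) - 12*I)/(z^2 + z*(2 + 7*I) + 14*I)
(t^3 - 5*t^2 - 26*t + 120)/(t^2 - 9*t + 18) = (t^2 + t - 20)/(t - 3)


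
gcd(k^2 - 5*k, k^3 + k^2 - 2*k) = k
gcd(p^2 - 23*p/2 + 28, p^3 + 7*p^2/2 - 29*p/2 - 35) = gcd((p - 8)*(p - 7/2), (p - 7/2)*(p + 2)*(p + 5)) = p - 7/2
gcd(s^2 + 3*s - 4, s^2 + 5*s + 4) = s + 4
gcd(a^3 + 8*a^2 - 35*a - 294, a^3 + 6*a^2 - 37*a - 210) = a^2 + a - 42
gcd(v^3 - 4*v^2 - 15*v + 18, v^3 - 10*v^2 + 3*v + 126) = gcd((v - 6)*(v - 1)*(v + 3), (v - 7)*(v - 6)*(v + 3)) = v^2 - 3*v - 18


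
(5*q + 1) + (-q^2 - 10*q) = -q^2 - 5*q + 1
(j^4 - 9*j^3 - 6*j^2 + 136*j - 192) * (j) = j^5 - 9*j^4 - 6*j^3 + 136*j^2 - 192*j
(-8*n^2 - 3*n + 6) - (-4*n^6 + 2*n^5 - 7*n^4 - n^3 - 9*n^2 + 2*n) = 4*n^6 - 2*n^5 + 7*n^4 + n^3 + n^2 - 5*n + 6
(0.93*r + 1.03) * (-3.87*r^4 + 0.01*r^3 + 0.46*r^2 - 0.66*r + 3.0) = -3.5991*r^5 - 3.9768*r^4 + 0.4381*r^3 - 0.14*r^2 + 2.1102*r + 3.09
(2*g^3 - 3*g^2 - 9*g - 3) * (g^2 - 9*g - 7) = 2*g^5 - 21*g^4 + 4*g^3 + 99*g^2 + 90*g + 21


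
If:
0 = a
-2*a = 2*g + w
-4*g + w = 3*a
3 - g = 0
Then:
No Solution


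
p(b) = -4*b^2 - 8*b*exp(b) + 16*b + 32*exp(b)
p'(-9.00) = 88.01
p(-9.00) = -467.99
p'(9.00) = -389004.03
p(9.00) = -324303.36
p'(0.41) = 43.94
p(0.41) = 49.16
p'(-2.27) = 38.52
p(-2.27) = -51.75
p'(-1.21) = 35.72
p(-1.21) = -12.79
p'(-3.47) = 45.37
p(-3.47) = -101.82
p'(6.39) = -16194.75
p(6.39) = -11453.87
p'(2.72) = 28.24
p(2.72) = 169.37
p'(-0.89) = 35.90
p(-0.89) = -1.34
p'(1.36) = 56.24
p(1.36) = 96.65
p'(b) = -8*b*exp(b) - 8*b + 24*exp(b) + 16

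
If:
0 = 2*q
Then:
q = 0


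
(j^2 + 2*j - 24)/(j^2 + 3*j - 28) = (j + 6)/(j + 7)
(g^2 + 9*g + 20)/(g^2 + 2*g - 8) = (g + 5)/(g - 2)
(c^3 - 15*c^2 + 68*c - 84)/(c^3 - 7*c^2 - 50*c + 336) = (c^2 - 9*c + 14)/(c^2 - c - 56)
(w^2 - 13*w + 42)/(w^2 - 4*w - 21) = (w - 6)/(w + 3)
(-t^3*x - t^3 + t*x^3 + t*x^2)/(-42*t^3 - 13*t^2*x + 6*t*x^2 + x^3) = t*(t^2*x + t^2 - x^3 - x^2)/(42*t^3 + 13*t^2*x - 6*t*x^2 - x^3)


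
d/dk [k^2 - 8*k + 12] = 2*k - 8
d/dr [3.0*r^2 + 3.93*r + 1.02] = 6.0*r + 3.93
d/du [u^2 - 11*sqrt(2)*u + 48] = 2*u - 11*sqrt(2)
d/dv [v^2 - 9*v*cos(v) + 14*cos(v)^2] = 9*v*sin(v) + 2*v - 14*sin(2*v) - 9*cos(v)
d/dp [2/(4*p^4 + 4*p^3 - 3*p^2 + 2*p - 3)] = 4*(-8*p^3 - 6*p^2 + 3*p - 1)/(4*p^4 + 4*p^3 - 3*p^2 + 2*p - 3)^2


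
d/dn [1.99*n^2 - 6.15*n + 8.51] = 3.98*n - 6.15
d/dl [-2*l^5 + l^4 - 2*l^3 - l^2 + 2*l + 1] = -10*l^4 + 4*l^3 - 6*l^2 - 2*l + 2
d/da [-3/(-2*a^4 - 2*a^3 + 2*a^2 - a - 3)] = 3*(-8*a^3 - 6*a^2 + 4*a - 1)/(2*a^4 + 2*a^3 - 2*a^2 + a + 3)^2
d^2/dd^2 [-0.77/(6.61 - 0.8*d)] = 0.9856/(0.8*d - 6.61)^3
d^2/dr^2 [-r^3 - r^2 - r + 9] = -6*r - 2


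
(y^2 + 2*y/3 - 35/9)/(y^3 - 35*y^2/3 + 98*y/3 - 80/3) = (y + 7/3)/(y^2 - 10*y + 16)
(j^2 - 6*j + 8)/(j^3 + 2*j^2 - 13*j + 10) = (j - 4)/(j^2 + 4*j - 5)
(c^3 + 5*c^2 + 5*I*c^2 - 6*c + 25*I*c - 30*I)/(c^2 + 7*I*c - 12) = (c^3 + 5*c^2*(1 + I) + c*(-6 + 25*I) - 30*I)/(c^2 + 7*I*c - 12)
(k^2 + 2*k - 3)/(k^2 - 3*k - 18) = (k - 1)/(k - 6)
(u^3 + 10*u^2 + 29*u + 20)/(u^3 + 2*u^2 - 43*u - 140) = (u + 1)/(u - 7)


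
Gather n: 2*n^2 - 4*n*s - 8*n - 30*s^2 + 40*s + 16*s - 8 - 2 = 2*n^2 + n*(-4*s - 8) - 30*s^2 + 56*s - 10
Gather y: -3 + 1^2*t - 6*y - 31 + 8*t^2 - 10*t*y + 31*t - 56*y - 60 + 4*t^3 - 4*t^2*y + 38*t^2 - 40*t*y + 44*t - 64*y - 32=4*t^3 + 46*t^2 + 76*t + y*(-4*t^2 - 50*t - 126) - 126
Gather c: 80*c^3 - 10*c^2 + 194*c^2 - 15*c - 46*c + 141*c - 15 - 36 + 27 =80*c^3 + 184*c^2 + 80*c - 24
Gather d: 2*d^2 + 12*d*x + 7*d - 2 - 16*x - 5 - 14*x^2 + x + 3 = 2*d^2 + d*(12*x + 7) - 14*x^2 - 15*x - 4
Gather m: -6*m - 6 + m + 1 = -5*m - 5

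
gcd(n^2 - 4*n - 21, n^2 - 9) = n + 3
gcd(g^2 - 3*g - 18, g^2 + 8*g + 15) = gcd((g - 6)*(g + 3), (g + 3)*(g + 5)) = g + 3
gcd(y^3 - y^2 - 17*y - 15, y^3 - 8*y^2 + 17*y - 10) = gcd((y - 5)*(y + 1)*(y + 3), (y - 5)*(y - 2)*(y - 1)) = y - 5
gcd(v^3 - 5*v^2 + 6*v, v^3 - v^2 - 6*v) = v^2 - 3*v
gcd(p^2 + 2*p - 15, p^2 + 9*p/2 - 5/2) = p + 5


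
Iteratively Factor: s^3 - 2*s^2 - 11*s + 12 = (s - 1)*(s^2 - s - 12) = (s - 4)*(s - 1)*(s + 3)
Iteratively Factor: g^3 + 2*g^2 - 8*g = (g)*(g^2 + 2*g - 8) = g*(g - 2)*(g + 4)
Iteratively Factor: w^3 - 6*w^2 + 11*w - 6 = (w - 2)*(w^2 - 4*w + 3) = (w - 2)*(w - 1)*(w - 3)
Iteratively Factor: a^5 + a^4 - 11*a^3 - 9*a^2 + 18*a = (a + 2)*(a^4 - a^3 - 9*a^2 + 9*a) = (a - 3)*(a + 2)*(a^3 + 2*a^2 - 3*a) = (a - 3)*(a + 2)*(a + 3)*(a^2 - a) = (a - 3)*(a - 1)*(a + 2)*(a + 3)*(a)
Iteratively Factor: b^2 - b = (b - 1)*(b)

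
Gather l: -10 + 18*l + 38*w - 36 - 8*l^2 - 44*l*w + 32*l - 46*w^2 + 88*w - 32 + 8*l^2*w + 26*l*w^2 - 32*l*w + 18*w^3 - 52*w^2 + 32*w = l^2*(8*w - 8) + l*(26*w^2 - 76*w + 50) + 18*w^3 - 98*w^2 + 158*w - 78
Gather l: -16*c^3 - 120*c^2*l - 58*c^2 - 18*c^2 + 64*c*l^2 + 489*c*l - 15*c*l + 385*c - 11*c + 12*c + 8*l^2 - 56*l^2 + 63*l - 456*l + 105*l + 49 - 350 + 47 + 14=-16*c^3 - 76*c^2 + 386*c + l^2*(64*c - 48) + l*(-120*c^2 + 474*c - 288) - 240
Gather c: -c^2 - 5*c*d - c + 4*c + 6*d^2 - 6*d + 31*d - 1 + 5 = -c^2 + c*(3 - 5*d) + 6*d^2 + 25*d + 4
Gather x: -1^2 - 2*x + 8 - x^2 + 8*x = -x^2 + 6*x + 7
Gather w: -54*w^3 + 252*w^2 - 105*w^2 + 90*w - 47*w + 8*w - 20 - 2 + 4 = -54*w^3 + 147*w^2 + 51*w - 18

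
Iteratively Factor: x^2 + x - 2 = (x - 1)*(x + 2)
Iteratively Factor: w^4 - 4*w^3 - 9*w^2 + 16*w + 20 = (w + 2)*(w^3 - 6*w^2 + 3*w + 10) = (w - 2)*(w + 2)*(w^2 - 4*w - 5) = (w - 2)*(w + 1)*(w + 2)*(w - 5)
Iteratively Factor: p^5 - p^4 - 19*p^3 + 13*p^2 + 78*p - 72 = (p + 3)*(p^4 - 4*p^3 - 7*p^2 + 34*p - 24) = (p + 3)^2*(p^3 - 7*p^2 + 14*p - 8) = (p - 2)*(p + 3)^2*(p^2 - 5*p + 4) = (p - 2)*(p - 1)*(p + 3)^2*(p - 4)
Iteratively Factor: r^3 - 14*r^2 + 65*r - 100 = (r - 4)*(r^2 - 10*r + 25) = (r - 5)*(r - 4)*(r - 5)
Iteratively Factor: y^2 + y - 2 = (y - 1)*(y + 2)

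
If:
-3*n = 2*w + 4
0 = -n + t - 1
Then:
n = -2*w/3 - 4/3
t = -2*w/3 - 1/3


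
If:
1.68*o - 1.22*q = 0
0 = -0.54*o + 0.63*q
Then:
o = 0.00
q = 0.00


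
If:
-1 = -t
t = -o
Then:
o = -1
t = 1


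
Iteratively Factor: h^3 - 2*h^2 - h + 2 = (h + 1)*(h^2 - 3*h + 2) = (h - 2)*(h + 1)*(h - 1)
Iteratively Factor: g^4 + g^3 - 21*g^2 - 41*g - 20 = (g + 4)*(g^3 - 3*g^2 - 9*g - 5) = (g + 1)*(g + 4)*(g^2 - 4*g - 5) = (g - 5)*(g + 1)*(g + 4)*(g + 1)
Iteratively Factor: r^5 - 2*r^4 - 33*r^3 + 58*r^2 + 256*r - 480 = (r + 4)*(r^4 - 6*r^3 - 9*r^2 + 94*r - 120) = (r + 4)^2*(r^3 - 10*r^2 + 31*r - 30) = (r - 2)*(r + 4)^2*(r^2 - 8*r + 15) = (r - 5)*(r - 2)*(r + 4)^2*(r - 3)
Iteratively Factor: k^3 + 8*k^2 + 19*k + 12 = (k + 3)*(k^2 + 5*k + 4) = (k + 1)*(k + 3)*(k + 4)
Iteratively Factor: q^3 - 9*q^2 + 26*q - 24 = (q - 3)*(q^2 - 6*q + 8) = (q - 3)*(q - 2)*(q - 4)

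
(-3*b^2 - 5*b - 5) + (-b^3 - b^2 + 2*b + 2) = -b^3 - 4*b^2 - 3*b - 3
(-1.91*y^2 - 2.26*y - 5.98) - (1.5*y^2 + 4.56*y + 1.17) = -3.41*y^2 - 6.82*y - 7.15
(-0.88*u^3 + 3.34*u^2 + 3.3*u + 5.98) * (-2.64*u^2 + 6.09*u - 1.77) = 2.3232*u^5 - 14.1768*u^4 + 13.1862*u^3 - 1.602*u^2 + 30.5772*u - 10.5846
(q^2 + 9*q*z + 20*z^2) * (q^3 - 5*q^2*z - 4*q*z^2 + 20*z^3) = q^5 + 4*q^4*z - 29*q^3*z^2 - 116*q^2*z^3 + 100*q*z^4 + 400*z^5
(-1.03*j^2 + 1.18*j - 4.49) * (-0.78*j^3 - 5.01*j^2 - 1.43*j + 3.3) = 0.8034*j^5 + 4.2399*j^4 - 0.936699999999999*j^3 + 17.4085*j^2 + 10.3147*j - 14.817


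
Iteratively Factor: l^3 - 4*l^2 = (l)*(l^2 - 4*l) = l^2*(l - 4)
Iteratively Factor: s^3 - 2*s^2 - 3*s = (s + 1)*(s^2 - 3*s) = (s - 3)*(s + 1)*(s)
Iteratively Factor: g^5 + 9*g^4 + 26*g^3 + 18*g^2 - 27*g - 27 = (g + 3)*(g^4 + 6*g^3 + 8*g^2 - 6*g - 9) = (g + 1)*(g + 3)*(g^3 + 5*g^2 + 3*g - 9) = (g + 1)*(g + 3)^2*(g^2 + 2*g - 3) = (g - 1)*(g + 1)*(g + 3)^2*(g + 3)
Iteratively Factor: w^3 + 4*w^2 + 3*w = (w + 1)*(w^2 + 3*w) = w*(w + 1)*(w + 3)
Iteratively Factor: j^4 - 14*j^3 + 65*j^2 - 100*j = (j - 5)*(j^3 - 9*j^2 + 20*j) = (j - 5)*(j - 4)*(j^2 - 5*j) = (j - 5)^2*(j - 4)*(j)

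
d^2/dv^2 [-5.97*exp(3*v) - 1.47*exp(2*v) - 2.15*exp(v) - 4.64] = (-53.73*exp(2*v) - 5.88*exp(v) - 2.15)*exp(v)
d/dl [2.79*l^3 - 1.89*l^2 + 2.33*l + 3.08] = 8.37*l^2 - 3.78*l + 2.33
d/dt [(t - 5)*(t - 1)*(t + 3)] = 3*t^2 - 6*t - 13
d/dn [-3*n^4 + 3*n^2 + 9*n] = -12*n^3 + 6*n + 9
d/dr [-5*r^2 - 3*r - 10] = -10*r - 3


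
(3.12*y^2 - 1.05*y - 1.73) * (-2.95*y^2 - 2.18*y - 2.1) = -9.204*y^4 - 3.7041*y^3 + 0.8405*y^2 + 5.9764*y + 3.633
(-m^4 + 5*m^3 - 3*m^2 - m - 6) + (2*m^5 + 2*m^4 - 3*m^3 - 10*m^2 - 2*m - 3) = 2*m^5 + m^4 + 2*m^3 - 13*m^2 - 3*m - 9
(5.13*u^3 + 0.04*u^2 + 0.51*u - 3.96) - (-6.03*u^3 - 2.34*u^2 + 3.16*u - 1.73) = 11.16*u^3 + 2.38*u^2 - 2.65*u - 2.23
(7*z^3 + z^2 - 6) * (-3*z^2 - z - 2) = -21*z^5 - 10*z^4 - 15*z^3 + 16*z^2 + 6*z + 12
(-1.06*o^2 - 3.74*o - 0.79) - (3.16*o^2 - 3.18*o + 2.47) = -4.22*o^2 - 0.56*o - 3.26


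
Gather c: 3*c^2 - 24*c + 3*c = 3*c^2 - 21*c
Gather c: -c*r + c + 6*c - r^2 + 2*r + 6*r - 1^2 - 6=c*(7 - r) - r^2 + 8*r - 7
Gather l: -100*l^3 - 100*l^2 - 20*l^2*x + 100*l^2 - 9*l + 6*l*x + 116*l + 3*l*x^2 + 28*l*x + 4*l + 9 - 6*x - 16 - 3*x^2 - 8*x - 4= -100*l^3 - 20*l^2*x + l*(3*x^2 + 34*x + 111) - 3*x^2 - 14*x - 11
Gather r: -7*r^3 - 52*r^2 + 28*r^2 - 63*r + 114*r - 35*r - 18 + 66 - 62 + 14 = -7*r^3 - 24*r^2 + 16*r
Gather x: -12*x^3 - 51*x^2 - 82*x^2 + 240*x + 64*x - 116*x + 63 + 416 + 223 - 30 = -12*x^3 - 133*x^2 + 188*x + 672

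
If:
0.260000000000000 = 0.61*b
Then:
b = 0.43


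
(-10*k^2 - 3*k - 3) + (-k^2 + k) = -11*k^2 - 2*k - 3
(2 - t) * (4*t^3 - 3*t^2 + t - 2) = -4*t^4 + 11*t^3 - 7*t^2 + 4*t - 4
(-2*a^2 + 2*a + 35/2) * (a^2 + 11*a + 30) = -2*a^4 - 20*a^3 - 41*a^2/2 + 505*a/2 + 525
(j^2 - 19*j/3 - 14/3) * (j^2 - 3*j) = j^4 - 28*j^3/3 + 43*j^2/3 + 14*j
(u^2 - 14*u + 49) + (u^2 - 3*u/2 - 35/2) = 2*u^2 - 31*u/2 + 63/2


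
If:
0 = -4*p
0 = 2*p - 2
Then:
No Solution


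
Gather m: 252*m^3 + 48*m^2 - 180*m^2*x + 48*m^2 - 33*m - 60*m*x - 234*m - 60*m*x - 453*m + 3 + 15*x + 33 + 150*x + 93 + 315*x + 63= 252*m^3 + m^2*(96 - 180*x) + m*(-120*x - 720) + 480*x + 192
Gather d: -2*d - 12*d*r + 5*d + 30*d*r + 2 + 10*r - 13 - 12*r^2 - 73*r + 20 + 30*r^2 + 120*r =d*(18*r + 3) + 18*r^2 + 57*r + 9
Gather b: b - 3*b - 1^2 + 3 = 2 - 2*b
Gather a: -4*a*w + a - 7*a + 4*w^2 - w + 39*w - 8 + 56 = a*(-4*w - 6) + 4*w^2 + 38*w + 48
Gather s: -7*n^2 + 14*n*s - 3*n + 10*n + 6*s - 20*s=-7*n^2 + 7*n + s*(14*n - 14)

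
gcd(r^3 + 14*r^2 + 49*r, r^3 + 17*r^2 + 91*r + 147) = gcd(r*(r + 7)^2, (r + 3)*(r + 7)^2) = r^2 + 14*r + 49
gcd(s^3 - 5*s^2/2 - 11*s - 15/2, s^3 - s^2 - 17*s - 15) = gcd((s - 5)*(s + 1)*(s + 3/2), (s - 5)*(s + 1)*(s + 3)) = s^2 - 4*s - 5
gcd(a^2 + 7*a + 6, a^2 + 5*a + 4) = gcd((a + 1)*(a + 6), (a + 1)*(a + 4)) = a + 1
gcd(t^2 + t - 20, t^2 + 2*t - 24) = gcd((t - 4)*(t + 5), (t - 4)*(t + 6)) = t - 4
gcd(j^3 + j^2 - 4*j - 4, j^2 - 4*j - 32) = 1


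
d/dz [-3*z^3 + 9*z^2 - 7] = 9*z*(2 - z)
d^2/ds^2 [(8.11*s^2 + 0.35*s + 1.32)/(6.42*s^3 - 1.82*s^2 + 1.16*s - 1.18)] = (668.530007999999*s^6 + 86.5544400000001*s^5 + 265.949784*s^4 + 644.7084*s^3 + 12.531336*s^2 + 38.768088*s + 21.425608)/(264.609288*s^9 - 225.041544*s^8 + 207.229896*s^7 - 233.258048*s^6 + 120.16896*s^5 - 71.799048*s^4 + 43.325816*s^3 - 12.365928*s^2 + 4.845552*s - 1.643032)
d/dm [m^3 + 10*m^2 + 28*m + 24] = 3*m^2 + 20*m + 28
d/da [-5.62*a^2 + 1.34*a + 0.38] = 1.34 - 11.24*a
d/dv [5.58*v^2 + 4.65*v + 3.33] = 11.16*v + 4.65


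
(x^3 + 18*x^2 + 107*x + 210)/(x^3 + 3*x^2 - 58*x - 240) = (x + 7)/(x - 8)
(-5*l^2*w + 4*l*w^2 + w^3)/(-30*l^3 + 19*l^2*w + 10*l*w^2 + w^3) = w/(6*l + w)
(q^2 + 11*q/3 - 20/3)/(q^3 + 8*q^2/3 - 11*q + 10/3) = (3*q - 4)/(3*q^2 - 7*q + 2)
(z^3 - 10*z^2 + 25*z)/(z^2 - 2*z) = (z^2 - 10*z + 25)/(z - 2)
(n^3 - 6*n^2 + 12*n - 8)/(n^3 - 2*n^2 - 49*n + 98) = (n^2 - 4*n + 4)/(n^2 - 49)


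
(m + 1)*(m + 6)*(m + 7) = m^3 + 14*m^2 + 55*m + 42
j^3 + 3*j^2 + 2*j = j*(j + 1)*(j + 2)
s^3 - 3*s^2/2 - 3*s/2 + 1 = (s - 2)*(s - 1/2)*(s + 1)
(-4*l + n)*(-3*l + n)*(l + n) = 12*l^3 + 5*l^2*n - 6*l*n^2 + n^3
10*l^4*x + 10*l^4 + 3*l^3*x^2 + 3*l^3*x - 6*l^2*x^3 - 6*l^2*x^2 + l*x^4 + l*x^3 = (-5*l + x)*(-2*l + x)*(l + x)*(l*x + l)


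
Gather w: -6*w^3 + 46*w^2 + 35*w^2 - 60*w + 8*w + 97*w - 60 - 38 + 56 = -6*w^3 + 81*w^2 + 45*w - 42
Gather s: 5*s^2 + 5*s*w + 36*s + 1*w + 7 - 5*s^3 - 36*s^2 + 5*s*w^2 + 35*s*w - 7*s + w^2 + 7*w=-5*s^3 - 31*s^2 + s*(5*w^2 + 40*w + 29) + w^2 + 8*w + 7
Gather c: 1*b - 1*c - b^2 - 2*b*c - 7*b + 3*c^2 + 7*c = -b^2 - 6*b + 3*c^2 + c*(6 - 2*b)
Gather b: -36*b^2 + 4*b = -36*b^2 + 4*b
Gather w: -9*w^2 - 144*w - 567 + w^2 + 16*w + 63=-8*w^2 - 128*w - 504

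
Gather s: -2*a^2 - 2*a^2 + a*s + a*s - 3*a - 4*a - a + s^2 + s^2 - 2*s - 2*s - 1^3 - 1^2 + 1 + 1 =-4*a^2 - 8*a + 2*s^2 + s*(2*a - 4)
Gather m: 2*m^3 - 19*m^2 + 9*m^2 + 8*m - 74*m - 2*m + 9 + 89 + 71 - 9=2*m^3 - 10*m^2 - 68*m + 160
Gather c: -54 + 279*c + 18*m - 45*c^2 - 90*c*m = -45*c^2 + c*(279 - 90*m) + 18*m - 54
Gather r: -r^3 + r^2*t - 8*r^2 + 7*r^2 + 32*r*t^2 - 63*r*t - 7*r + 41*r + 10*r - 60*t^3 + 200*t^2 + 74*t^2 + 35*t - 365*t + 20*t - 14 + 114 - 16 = -r^3 + r^2*(t - 1) + r*(32*t^2 - 63*t + 44) - 60*t^3 + 274*t^2 - 310*t + 84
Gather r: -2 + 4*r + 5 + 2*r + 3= 6*r + 6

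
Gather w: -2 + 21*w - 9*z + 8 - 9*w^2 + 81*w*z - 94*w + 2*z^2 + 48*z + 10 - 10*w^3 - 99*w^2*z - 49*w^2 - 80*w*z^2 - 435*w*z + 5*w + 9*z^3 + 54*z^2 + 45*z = -10*w^3 + w^2*(-99*z - 58) + w*(-80*z^2 - 354*z - 68) + 9*z^3 + 56*z^2 + 84*z + 16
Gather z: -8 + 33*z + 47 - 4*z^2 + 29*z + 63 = -4*z^2 + 62*z + 102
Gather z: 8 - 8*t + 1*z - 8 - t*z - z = -t*z - 8*t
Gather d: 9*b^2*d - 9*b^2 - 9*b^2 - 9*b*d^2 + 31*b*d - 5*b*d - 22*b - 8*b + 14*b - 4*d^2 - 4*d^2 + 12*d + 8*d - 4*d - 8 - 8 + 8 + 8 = -18*b^2 - 16*b + d^2*(-9*b - 8) + d*(9*b^2 + 26*b + 16)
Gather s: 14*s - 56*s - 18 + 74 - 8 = 48 - 42*s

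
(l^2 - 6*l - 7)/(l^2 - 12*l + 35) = (l + 1)/(l - 5)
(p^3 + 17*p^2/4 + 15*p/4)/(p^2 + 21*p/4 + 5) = p*(p + 3)/(p + 4)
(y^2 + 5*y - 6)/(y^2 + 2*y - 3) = (y + 6)/(y + 3)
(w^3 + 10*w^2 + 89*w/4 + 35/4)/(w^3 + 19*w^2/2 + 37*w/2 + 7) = (w + 5/2)/(w + 2)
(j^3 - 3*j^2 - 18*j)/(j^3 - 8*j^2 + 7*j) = (j^2 - 3*j - 18)/(j^2 - 8*j + 7)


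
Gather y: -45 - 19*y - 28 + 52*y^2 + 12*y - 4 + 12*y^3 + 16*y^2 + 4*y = 12*y^3 + 68*y^2 - 3*y - 77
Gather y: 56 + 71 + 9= 136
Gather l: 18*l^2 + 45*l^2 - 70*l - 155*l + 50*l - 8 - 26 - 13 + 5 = 63*l^2 - 175*l - 42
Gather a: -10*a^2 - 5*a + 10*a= -10*a^2 + 5*a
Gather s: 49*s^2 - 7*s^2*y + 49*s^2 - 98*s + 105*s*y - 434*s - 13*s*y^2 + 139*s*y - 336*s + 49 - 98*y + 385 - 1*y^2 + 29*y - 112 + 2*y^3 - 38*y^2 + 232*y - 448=s^2*(98 - 7*y) + s*(-13*y^2 + 244*y - 868) + 2*y^3 - 39*y^2 + 163*y - 126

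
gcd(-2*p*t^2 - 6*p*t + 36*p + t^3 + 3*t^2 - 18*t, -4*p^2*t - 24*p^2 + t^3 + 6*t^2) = 2*p*t + 12*p - t^2 - 6*t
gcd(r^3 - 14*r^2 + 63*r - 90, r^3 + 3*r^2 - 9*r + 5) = 1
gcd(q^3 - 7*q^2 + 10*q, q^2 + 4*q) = q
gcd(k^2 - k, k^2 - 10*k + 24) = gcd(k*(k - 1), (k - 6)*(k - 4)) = 1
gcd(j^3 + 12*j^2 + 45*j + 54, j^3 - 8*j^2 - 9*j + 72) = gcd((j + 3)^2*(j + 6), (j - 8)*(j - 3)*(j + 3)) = j + 3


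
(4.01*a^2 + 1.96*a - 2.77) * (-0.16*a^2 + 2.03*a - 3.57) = -0.6416*a^4 + 7.8267*a^3 - 9.8937*a^2 - 12.6203*a + 9.8889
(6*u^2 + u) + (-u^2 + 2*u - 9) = 5*u^2 + 3*u - 9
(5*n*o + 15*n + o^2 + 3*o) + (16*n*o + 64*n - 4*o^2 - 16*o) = 21*n*o + 79*n - 3*o^2 - 13*o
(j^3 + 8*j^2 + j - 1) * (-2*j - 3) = -2*j^4 - 19*j^3 - 26*j^2 - j + 3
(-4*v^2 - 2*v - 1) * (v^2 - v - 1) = -4*v^4 + 2*v^3 + 5*v^2 + 3*v + 1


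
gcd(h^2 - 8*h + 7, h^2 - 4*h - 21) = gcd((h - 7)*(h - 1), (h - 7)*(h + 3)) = h - 7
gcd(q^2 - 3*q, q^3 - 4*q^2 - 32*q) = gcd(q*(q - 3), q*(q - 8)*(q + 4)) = q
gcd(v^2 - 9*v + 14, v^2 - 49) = v - 7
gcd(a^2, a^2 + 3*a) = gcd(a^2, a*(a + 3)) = a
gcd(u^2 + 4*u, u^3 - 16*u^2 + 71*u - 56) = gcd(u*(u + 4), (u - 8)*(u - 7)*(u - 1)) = 1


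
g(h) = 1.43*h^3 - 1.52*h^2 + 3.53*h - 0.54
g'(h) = 4.29*h^2 - 3.04*h + 3.53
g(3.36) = 48.40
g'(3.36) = 41.75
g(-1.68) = -17.54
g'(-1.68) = 20.75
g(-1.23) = -9.84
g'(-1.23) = 13.76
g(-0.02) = -0.61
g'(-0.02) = 3.59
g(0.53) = 1.12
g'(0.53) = 3.12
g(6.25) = 311.27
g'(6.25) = 152.11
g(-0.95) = -6.49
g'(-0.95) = 10.29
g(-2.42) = -38.25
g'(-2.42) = 36.01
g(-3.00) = -63.42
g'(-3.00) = 51.26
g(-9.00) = -1197.90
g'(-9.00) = 378.38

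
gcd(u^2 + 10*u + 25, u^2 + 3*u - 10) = u + 5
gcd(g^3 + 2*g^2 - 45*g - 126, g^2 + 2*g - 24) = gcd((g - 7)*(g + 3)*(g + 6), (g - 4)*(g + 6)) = g + 6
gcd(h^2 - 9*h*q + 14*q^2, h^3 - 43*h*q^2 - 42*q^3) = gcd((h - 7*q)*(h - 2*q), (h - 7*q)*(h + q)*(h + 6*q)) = -h + 7*q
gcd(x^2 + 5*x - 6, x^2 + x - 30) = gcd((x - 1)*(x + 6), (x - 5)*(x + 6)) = x + 6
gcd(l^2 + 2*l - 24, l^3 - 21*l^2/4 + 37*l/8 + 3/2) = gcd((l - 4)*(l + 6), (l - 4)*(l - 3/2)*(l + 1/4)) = l - 4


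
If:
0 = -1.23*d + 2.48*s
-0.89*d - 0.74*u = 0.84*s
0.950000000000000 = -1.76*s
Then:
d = -1.09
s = -0.54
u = 1.92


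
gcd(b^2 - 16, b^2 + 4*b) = b + 4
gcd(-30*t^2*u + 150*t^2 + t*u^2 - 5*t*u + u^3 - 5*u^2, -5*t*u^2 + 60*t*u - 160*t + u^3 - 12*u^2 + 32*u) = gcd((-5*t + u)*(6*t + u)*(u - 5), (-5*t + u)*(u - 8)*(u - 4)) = 5*t - u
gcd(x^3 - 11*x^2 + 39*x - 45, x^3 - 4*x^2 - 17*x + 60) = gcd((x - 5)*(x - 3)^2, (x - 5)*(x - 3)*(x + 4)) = x^2 - 8*x + 15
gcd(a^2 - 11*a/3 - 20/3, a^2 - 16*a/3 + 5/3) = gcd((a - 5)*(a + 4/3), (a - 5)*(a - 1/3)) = a - 5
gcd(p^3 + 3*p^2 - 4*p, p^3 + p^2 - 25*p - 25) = 1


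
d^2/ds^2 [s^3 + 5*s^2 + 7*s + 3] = 6*s + 10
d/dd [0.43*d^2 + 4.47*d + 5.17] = 0.86*d + 4.47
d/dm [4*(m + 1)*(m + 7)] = 8*m + 32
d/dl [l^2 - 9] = 2*l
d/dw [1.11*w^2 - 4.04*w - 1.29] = 2.22*w - 4.04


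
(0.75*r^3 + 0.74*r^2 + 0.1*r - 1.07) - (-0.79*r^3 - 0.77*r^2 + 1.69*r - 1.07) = 1.54*r^3 + 1.51*r^2 - 1.59*r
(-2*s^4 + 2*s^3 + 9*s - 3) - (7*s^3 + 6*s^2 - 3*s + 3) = -2*s^4 - 5*s^3 - 6*s^2 + 12*s - 6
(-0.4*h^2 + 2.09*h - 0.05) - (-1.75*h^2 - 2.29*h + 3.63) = 1.35*h^2 + 4.38*h - 3.68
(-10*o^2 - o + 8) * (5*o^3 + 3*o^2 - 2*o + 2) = -50*o^5 - 35*o^4 + 57*o^3 + 6*o^2 - 18*o + 16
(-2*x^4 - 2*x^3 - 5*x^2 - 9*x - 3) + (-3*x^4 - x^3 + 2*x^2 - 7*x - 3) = -5*x^4 - 3*x^3 - 3*x^2 - 16*x - 6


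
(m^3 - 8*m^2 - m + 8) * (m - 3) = m^4 - 11*m^3 + 23*m^2 + 11*m - 24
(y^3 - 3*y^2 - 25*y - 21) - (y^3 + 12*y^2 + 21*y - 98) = -15*y^2 - 46*y + 77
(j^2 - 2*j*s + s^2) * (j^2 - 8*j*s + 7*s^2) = j^4 - 10*j^3*s + 24*j^2*s^2 - 22*j*s^3 + 7*s^4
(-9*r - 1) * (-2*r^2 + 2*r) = 18*r^3 - 16*r^2 - 2*r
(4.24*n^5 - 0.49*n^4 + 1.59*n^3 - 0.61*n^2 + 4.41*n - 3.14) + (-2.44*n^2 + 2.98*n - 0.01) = 4.24*n^5 - 0.49*n^4 + 1.59*n^3 - 3.05*n^2 + 7.39*n - 3.15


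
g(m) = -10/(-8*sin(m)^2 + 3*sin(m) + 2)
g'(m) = -10*(16*sin(m)*cos(m) - 3*cos(m))/(-8*sin(m)^2 + 3*sin(m) + 2)^2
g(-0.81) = 2.29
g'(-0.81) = 5.27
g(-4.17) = 7.70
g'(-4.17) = 32.74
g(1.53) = 3.35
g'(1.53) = -0.59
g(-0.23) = -11.11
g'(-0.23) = 79.86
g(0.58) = -8.06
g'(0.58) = -31.31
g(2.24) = 17.60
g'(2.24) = 183.44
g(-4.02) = 23.22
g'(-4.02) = 320.70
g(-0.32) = -37.78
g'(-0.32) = 1088.43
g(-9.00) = 16.80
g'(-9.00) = -246.84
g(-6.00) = -4.52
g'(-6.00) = -2.88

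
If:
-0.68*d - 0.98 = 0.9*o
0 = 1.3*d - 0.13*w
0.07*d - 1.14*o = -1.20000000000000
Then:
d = -2.62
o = 0.89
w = -26.21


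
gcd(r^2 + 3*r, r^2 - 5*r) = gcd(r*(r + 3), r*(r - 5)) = r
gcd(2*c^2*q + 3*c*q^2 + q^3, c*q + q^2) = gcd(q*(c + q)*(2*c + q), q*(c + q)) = c*q + q^2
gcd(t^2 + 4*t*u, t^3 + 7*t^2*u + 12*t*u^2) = t^2 + 4*t*u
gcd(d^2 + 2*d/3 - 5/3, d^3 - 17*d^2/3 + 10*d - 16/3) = d - 1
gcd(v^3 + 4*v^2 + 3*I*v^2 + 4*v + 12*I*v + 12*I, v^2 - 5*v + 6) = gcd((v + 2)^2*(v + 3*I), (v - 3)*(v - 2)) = 1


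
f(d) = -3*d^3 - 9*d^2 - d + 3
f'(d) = -9*d^2 - 18*d - 1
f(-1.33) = -4.53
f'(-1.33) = 7.02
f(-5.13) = 176.29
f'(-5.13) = -145.51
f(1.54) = -30.84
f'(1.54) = -50.06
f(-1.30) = -4.32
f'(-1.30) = 7.19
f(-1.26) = -4.03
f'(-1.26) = 7.39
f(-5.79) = 289.39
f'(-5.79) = -198.50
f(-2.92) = 3.87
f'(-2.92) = -25.18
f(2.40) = -92.71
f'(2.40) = -96.04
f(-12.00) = 3903.00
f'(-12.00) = -1081.00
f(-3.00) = 6.00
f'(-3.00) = -28.00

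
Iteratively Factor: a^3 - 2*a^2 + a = (a - 1)*(a^2 - a) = a*(a - 1)*(a - 1)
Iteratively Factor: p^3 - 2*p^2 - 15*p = (p)*(p^2 - 2*p - 15) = p*(p + 3)*(p - 5)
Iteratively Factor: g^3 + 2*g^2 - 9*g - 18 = (g - 3)*(g^2 + 5*g + 6) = (g - 3)*(g + 3)*(g + 2)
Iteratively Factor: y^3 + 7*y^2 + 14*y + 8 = (y + 1)*(y^2 + 6*y + 8) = (y + 1)*(y + 2)*(y + 4)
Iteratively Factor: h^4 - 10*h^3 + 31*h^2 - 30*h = (h)*(h^3 - 10*h^2 + 31*h - 30) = h*(h - 2)*(h^2 - 8*h + 15) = h*(h - 3)*(h - 2)*(h - 5)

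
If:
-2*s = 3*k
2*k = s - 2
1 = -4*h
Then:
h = -1/4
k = -4/7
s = 6/7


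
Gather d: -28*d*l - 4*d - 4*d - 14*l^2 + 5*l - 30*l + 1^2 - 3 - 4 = d*(-28*l - 8) - 14*l^2 - 25*l - 6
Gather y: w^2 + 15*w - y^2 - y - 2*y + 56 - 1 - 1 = w^2 + 15*w - y^2 - 3*y + 54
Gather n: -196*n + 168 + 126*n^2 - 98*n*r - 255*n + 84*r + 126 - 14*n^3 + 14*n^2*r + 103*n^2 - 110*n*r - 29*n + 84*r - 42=-14*n^3 + n^2*(14*r + 229) + n*(-208*r - 480) + 168*r + 252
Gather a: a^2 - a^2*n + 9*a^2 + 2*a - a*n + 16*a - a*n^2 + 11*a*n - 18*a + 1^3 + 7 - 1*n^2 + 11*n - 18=a^2*(10 - n) + a*(-n^2 + 10*n) - n^2 + 11*n - 10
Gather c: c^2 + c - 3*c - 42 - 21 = c^2 - 2*c - 63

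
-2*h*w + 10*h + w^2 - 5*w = (-2*h + w)*(w - 5)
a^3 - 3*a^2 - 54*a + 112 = (a - 8)*(a - 2)*(a + 7)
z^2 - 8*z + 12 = (z - 6)*(z - 2)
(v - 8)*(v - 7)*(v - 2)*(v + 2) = v^4 - 15*v^3 + 52*v^2 + 60*v - 224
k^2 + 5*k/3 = k*(k + 5/3)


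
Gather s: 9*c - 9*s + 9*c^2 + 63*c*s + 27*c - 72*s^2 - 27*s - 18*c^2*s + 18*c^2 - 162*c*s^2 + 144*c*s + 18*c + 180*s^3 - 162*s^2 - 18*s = 27*c^2 + 54*c + 180*s^3 + s^2*(-162*c - 234) + s*(-18*c^2 + 207*c - 54)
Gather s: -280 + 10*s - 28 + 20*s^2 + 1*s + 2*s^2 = 22*s^2 + 11*s - 308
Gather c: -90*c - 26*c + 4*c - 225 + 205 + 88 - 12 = 56 - 112*c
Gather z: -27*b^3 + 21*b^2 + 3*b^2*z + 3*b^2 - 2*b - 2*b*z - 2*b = -27*b^3 + 24*b^2 - 4*b + z*(3*b^2 - 2*b)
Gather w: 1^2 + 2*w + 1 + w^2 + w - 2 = w^2 + 3*w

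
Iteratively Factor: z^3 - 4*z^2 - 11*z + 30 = (z + 3)*(z^2 - 7*z + 10) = (z - 2)*(z + 3)*(z - 5)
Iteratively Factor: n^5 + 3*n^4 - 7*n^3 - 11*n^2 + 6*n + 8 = (n + 1)*(n^4 + 2*n^3 - 9*n^2 - 2*n + 8) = (n - 2)*(n + 1)*(n^3 + 4*n^2 - n - 4) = (n - 2)*(n - 1)*(n + 1)*(n^2 + 5*n + 4) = (n - 2)*(n - 1)*(n + 1)*(n + 4)*(n + 1)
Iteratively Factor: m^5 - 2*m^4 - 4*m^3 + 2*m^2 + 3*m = (m - 1)*(m^4 - m^3 - 5*m^2 - 3*m) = (m - 3)*(m - 1)*(m^3 + 2*m^2 + m) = m*(m - 3)*(m - 1)*(m^2 + 2*m + 1) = m*(m - 3)*(m - 1)*(m + 1)*(m + 1)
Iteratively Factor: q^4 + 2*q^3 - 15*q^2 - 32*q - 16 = (q + 1)*(q^3 + q^2 - 16*q - 16) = (q + 1)^2*(q^2 - 16) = (q - 4)*(q + 1)^2*(q + 4)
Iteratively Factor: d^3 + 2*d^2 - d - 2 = (d + 2)*(d^2 - 1) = (d + 1)*(d + 2)*(d - 1)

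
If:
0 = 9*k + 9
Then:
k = -1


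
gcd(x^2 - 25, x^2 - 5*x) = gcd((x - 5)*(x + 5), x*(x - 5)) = x - 5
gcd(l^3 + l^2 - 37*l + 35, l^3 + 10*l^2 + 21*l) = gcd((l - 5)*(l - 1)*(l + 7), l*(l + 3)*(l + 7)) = l + 7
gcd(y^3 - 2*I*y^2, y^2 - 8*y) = y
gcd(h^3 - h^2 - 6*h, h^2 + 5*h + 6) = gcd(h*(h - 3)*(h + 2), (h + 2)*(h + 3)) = h + 2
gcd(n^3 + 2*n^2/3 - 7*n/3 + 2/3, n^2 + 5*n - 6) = n - 1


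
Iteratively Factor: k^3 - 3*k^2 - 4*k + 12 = (k + 2)*(k^2 - 5*k + 6) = (k - 3)*(k + 2)*(k - 2)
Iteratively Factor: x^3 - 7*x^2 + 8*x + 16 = (x + 1)*(x^2 - 8*x + 16) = (x - 4)*(x + 1)*(x - 4)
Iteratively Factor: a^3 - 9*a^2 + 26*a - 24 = (a - 2)*(a^2 - 7*a + 12) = (a - 3)*(a - 2)*(a - 4)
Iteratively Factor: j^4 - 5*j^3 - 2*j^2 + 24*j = (j)*(j^3 - 5*j^2 - 2*j + 24) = j*(j - 3)*(j^2 - 2*j - 8) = j*(j - 4)*(j - 3)*(j + 2)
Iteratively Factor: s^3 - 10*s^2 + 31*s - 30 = (s - 2)*(s^2 - 8*s + 15) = (s - 3)*(s - 2)*(s - 5)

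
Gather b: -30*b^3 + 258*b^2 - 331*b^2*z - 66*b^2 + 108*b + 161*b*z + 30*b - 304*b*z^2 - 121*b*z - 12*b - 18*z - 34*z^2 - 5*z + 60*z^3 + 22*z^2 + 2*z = -30*b^3 + b^2*(192 - 331*z) + b*(-304*z^2 + 40*z + 126) + 60*z^3 - 12*z^2 - 21*z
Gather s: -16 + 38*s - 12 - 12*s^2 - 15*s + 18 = -12*s^2 + 23*s - 10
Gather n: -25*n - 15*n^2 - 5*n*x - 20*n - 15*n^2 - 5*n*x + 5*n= -30*n^2 + n*(-10*x - 40)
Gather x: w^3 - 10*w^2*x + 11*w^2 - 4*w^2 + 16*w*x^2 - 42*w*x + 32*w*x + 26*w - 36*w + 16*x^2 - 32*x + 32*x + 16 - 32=w^3 + 7*w^2 - 10*w + x^2*(16*w + 16) + x*(-10*w^2 - 10*w) - 16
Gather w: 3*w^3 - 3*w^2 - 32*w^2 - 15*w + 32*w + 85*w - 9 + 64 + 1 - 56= 3*w^3 - 35*w^2 + 102*w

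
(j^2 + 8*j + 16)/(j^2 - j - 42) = (j^2 + 8*j + 16)/(j^2 - j - 42)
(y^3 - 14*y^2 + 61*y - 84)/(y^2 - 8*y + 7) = (y^2 - 7*y + 12)/(y - 1)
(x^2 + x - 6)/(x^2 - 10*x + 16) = (x + 3)/(x - 8)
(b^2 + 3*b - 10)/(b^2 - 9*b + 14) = (b + 5)/(b - 7)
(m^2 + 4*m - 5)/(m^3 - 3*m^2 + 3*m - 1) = (m + 5)/(m^2 - 2*m + 1)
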